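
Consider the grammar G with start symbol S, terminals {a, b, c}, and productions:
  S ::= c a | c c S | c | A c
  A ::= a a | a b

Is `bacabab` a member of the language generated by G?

no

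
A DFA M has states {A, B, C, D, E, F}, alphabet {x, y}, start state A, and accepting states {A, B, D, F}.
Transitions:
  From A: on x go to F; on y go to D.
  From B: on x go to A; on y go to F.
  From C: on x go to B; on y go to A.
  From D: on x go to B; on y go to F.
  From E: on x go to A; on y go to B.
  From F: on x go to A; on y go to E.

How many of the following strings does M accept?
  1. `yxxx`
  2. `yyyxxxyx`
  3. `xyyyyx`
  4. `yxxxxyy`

`yxxx`: accepted
`yyyxxxyx`: accepted
`xyyyyx`: accepted
`yxxxxyy`: accepted

4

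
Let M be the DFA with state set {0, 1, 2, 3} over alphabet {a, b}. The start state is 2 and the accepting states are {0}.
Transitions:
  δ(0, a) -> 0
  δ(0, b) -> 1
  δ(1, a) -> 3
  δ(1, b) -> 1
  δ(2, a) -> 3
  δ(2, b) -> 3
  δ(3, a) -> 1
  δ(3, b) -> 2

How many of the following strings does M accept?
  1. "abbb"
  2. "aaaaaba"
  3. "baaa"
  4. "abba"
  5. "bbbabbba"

0

"abbb": rejected
"aaaaaba": rejected
"baaa": rejected
"abba": rejected
"bbbabbba": rejected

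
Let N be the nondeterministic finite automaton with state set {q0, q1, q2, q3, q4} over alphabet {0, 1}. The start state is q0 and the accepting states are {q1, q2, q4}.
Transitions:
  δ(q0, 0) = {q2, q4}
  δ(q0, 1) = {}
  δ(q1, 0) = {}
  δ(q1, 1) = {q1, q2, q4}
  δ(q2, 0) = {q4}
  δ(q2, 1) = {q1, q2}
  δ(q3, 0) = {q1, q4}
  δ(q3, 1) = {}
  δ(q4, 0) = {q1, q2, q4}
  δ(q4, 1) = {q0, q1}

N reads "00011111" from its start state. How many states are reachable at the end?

4

Start: {q0}
read 0: {q2, q4}
read 0: {q1, q2, q4}
read 0: {q1, q2, q4}
read 1: {q0, q1, q2, q4}
read 1: {q0, q1, q2, q4}
read 1: {q0, q1, q2, q4}
read 1: {q0, q1, q2, q4}
read 1: {q0, q1, q2, q4}
Final reachable set {q0, q1, q2, q4} has 4 states.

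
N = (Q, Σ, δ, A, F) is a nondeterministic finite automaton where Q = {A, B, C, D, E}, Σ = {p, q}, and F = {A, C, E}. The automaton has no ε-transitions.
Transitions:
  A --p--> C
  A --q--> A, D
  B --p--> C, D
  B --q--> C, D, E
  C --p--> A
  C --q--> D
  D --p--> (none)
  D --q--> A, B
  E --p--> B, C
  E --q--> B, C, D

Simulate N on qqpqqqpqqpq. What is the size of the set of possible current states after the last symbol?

5

Start: {A}
read q: {A, D}
read q: {A, B, D}
read p: {C, D}
read q: {A, B, D}
read q: {A, B, C, D, E}
read q: {A, B, C, D, E}
read p: {A, B, C, D}
read q: {A, B, C, D, E}
read q: {A, B, C, D, E}
read p: {A, B, C, D}
read q: {A, B, C, D, E}
Final reachable set {A, B, C, D, E} has 5 states.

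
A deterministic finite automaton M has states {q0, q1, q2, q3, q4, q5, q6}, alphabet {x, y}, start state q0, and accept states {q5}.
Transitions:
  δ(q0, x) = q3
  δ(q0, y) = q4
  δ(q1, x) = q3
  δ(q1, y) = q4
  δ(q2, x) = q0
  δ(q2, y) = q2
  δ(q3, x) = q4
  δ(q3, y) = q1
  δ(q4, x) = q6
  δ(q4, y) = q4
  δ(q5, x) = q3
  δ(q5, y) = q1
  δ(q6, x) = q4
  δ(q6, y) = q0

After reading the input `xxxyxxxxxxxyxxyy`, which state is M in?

q4

q0 --x--> q3
q3 --x--> q4
q4 --x--> q6
q6 --y--> q0
q0 --x--> q3
q3 --x--> q4
q4 --x--> q6
q6 --x--> q4
q4 --x--> q6
q6 --x--> q4
q4 --x--> q6
q6 --y--> q0
q0 --x--> q3
q3 --x--> q4
q4 --y--> q4
q4 --y--> q4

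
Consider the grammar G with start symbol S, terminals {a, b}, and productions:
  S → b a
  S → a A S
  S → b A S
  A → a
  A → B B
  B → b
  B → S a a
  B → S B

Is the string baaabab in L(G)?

no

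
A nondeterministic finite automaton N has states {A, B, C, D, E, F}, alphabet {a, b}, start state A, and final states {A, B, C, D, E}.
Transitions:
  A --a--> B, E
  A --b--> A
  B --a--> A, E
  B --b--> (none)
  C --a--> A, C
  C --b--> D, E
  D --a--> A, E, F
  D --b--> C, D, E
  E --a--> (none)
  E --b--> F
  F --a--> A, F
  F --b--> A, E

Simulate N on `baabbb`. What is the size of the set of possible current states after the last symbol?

Start: {A}
read b: {A}
read a: {B, E}
read a: {A, E}
read b: {A, F}
read b: {A, E}
read b: {A, F}
Final reachable set {A, F} has 2 states.

2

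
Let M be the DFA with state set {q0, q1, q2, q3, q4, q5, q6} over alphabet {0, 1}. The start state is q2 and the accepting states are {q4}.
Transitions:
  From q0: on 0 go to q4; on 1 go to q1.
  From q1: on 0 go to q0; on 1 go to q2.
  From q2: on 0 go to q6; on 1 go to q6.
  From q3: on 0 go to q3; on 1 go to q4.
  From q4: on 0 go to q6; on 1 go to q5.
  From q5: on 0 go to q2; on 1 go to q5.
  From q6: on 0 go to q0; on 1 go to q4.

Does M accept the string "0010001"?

q2 --0--> q6
q6 --0--> q0
q0 --1--> q1
q1 --0--> q0
q0 --0--> q4
q4 --0--> q6
q6 --1--> q4
End in state q4, which is an accepting state.

accepted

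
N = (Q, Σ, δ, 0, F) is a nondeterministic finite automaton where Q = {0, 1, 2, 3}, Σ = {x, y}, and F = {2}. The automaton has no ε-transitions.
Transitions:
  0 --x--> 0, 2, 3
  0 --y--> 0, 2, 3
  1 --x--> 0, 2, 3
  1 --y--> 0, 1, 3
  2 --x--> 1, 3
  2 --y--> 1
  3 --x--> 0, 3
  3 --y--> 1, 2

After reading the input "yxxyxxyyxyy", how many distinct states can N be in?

Start: {0}
read y: {0, 2, 3}
read x: {0, 1, 2, 3}
read x: {0, 1, 2, 3}
read y: {0, 1, 2, 3}
read x: {0, 1, 2, 3}
read x: {0, 1, 2, 3}
read y: {0, 1, 2, 3}
read y: {0, 1, 2, 3}
read x: {0, 1, 2, 3}
read y: {0, 1, 2, 3}
read y: {0, 1, 2, 3}
Final reachable set {0, 1, 2, 3} has 4 states.

4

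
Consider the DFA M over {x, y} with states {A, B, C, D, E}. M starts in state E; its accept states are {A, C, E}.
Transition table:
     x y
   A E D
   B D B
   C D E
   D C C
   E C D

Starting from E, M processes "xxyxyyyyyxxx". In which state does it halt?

E --x--> C
C --x--> D
D --y--> C
C --x--> D
D --y--> C
C --y--> E
E --y--> D
D --y--> C
C --y--> E
E --x--> C
C --x--> D
D --x--> C

C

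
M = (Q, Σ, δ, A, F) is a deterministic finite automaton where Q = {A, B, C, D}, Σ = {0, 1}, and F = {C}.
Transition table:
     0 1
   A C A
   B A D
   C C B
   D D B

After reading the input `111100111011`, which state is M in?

A --1--> A
A --1--> A
A --1--> A
A --1--> A
A --0--> C
C --0--> C
C --1--> B
B --1--> D
D --1--> B
B --0--> A
A --1--> A
A --1--> A

A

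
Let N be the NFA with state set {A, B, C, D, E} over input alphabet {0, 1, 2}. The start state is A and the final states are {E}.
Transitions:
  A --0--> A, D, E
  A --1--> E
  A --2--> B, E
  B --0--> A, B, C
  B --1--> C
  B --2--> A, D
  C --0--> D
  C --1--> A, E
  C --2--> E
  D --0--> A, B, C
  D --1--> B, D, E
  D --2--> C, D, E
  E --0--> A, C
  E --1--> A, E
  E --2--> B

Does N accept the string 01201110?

accepted

Start: {A}
read 0: {A, D, E}
read 1: {A, B, D, E}
read 2: {A, B, C, D, E}
read 0: {A, B, C, D, E}
read 1: {A, B, C, D, E}
read 1: {A, B, C, D, E}
read 1: {A, B, C, D, E}
read 0: {A, B, C, D, E}
Reachable ∩ accepting = {E} — nonempty.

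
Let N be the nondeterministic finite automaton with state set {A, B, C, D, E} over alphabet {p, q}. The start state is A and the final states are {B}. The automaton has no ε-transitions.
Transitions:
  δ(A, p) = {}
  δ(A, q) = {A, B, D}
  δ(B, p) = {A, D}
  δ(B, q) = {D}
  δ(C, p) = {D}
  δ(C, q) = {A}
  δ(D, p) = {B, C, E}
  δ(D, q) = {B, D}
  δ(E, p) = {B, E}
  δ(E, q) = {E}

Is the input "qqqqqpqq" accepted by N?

accepted

Start: {A}
read q: {A, B, D}
read q: {A, B, D}
read q: {A, B, D}
read q: {A, B, D}
read q: {A, B, D}
read p: {A, B, C, D, E}
read q: {A, B, D, E}
read q: {A, B, D, E}
Reachable ∩ accepting = {B} — nonempty.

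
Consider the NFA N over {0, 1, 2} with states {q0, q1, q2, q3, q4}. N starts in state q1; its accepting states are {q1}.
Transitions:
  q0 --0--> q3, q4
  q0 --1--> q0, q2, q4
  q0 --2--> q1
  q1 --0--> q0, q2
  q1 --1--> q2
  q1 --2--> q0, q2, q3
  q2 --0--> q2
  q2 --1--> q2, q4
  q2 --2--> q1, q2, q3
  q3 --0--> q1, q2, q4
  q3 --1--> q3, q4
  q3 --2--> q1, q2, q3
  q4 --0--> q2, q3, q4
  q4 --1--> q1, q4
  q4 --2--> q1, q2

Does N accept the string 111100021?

Start: {q1}
read 1: {q2}
read 1: {q2, q4}
read 1: {q1, q2, q4}
read 1: {q1, q2, q4}
read 0: {q0, q2, q3, q4}
read 0: {q1, q2, q3, q4}
read 0: {q0, q1, q2, q3, q4}
read 2: {q0, q1, q2, q3}
read 1: {q0, q2, q3, q4}
Reachable ∩ accepting = {} — empty.

rejected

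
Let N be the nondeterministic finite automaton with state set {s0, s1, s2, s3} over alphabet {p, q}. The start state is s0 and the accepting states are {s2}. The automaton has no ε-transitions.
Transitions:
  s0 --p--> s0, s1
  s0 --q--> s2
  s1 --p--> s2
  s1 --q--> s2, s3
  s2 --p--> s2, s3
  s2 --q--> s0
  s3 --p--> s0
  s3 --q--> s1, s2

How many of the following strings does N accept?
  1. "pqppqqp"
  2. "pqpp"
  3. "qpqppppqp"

3

"pqppqqp": accepted
"pqpp": accepted
"qpqppppqp": accepted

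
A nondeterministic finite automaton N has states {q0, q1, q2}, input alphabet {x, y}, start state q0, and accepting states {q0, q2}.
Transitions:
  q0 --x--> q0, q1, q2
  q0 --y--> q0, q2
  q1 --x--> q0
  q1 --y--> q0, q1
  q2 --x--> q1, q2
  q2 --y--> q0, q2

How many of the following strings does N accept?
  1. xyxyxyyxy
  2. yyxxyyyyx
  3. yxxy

3

xyxyxyyxy: accepted
yyxxyyyyx: accepted
yxxy: accepted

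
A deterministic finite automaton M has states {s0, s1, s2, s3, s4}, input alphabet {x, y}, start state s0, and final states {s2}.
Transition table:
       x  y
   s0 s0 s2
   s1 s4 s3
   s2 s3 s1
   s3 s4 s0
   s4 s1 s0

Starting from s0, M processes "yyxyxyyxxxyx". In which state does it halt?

s0

s0 --y--> s2
s2 --y--> s1
s1 --x--> s4
s4 --y--> s0
s0 --x--> s0
s0 --y--> s2
s2 --y--> s1
s1 --x--> s4
s4 --x--> s1
s1 --x--> s4
s4 --y--> s0
s0 --x--> s0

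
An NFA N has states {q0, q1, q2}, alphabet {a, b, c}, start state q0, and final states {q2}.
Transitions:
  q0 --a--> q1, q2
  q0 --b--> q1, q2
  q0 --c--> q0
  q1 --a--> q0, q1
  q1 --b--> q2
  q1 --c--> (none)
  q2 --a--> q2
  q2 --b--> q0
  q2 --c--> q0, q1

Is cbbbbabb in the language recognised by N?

Start: {q0}
read c: {q0}
read b: {q1, q2}
read b: {q0, q2}
read b: {q0, q1, q2}
read b: {q0, q1, q2}
read a: {q0, q1, q2}
read b: {q0, q1, q2}
read b: {q0, q1, q2}
Reachable ∩ accepting = {q2} — nonempty.

accepted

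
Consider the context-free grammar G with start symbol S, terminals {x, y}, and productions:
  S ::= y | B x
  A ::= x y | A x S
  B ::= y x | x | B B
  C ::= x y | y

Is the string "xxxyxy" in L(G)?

no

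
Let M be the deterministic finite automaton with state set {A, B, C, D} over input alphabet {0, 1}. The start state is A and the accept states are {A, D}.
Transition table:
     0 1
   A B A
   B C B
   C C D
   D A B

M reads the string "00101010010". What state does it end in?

A --0--> B
B --0--> C
C --1--> D
D --0--> A
A --1--> A
A --0--> B
B --1--> B
B --0--> C
C --0--> C
C --1--> D
D --0--> A

A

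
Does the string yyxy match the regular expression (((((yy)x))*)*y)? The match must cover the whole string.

Split as yyx·y: ((((yy)x))*)* matches yyx and y matches y.

yes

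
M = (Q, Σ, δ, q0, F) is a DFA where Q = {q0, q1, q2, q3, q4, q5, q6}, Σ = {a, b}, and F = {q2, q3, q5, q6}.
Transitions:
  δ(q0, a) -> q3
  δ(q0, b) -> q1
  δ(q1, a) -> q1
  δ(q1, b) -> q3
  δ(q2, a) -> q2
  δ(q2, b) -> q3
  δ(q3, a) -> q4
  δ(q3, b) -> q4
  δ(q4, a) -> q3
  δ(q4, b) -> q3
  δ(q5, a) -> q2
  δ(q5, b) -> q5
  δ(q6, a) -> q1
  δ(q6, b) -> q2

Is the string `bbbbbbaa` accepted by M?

accepted

q0 --b--> q1
q1 --b--> q3
q3 --b--> q4
q4 --b--> q3
q3 --b--> q4
q4 --b--> q3
q3 --a--> q4
q4 --a--> q3
End in state q3, which is an accepting state.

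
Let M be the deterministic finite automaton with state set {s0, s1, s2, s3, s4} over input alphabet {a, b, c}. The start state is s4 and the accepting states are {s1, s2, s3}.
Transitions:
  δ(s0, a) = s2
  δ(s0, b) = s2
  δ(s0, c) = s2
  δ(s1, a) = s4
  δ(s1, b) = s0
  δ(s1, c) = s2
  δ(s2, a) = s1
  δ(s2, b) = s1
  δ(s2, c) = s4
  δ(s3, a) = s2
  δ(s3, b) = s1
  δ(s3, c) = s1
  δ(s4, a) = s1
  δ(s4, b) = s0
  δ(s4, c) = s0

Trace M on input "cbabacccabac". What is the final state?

s4

s4 --c--> s0
s0 --b--> s2
s2 --a--> s1
s1 --b--> s0
s0 --a--> s2
s2 --c--> s4
s4 --c--> s0
s0 --c--> s2
s2 --a--> s1
s1 --b--> s0
s0 --a--> s2
s2 --c--> s4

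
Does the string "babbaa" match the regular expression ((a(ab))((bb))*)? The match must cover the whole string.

No split of babbaa into u·v has (a(ab)) matching u and ((bb))* matching v.

no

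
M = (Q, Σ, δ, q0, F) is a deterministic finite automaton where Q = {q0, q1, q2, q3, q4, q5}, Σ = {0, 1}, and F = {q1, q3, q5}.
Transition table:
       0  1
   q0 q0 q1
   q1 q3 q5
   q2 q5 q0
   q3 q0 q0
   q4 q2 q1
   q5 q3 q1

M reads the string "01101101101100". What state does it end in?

q0

q0 --0--> q0
q0 --1--> q1
q1 --1--> q5
q5 --0--> q3
q3 --1--> q0
q0 --1--> q1
q1 --0--> q3
q3 --1--> q0
q0 --1--> q1
q1 --0--> q3
q3 --1--> q0
q0 --1--> q1
q1 --0--> q3
q3 --0--> q0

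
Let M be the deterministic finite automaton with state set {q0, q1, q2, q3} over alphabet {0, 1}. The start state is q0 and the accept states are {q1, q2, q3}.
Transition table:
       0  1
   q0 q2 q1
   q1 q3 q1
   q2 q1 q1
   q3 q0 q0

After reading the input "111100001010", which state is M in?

q0 --1--> q1
q1 --1--> q1
q1 --1--> q1
q1 --1--> q1
q1 --0--> q3
q3 --0--> q0
q0 --0--> q2
q2 --0--> q1
q1 --1--> q1
q1 --0--> q3
q3 --1--> q0
q0 --0--> q2

q2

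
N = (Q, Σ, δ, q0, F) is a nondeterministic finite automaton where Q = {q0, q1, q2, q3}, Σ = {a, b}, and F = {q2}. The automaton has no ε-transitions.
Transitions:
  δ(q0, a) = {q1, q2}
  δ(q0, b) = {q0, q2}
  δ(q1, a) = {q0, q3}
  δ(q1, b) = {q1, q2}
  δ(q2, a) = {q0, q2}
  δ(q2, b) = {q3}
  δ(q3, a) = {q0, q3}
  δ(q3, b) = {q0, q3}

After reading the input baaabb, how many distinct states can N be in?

4

Start: {q0}
read b: {q0, q2}
read a: {q0, q1, q2}
read a: {q0, q1, q2, q3}
read a: {q0, q1, q2, q3}
read b: {q0, q1, q2, q3}
read b: {q0, q1, q2, q3}
Final reachable set {q0, q1, q2, q3} has 4 states.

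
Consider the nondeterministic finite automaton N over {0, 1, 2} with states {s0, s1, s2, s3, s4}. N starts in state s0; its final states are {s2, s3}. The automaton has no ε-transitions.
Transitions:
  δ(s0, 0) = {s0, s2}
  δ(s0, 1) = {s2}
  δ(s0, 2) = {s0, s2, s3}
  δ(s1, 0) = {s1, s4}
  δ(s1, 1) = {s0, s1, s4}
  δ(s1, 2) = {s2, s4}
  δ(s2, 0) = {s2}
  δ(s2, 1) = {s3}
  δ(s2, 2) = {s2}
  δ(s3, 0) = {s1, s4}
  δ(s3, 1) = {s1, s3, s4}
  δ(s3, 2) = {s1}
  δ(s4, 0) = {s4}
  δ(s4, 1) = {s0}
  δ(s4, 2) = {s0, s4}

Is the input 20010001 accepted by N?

accepted

Start: {s0}
read 2: {s0, s2, s3}
read 0: {s0, s1, s2, s4}
read 0: {s0, s1, s2, s4}
read 1: {s0, s1, s2, s3, s4}
read 0: {s0, s1, s2, s4}
read 0: {s0, s1, s2, s4}
read 0: {s0, s1, s2, s4}
read 1: {s0, s1, s2, s3, s4}
Reachable ∩ accepting = {s2, s3} — nonempty.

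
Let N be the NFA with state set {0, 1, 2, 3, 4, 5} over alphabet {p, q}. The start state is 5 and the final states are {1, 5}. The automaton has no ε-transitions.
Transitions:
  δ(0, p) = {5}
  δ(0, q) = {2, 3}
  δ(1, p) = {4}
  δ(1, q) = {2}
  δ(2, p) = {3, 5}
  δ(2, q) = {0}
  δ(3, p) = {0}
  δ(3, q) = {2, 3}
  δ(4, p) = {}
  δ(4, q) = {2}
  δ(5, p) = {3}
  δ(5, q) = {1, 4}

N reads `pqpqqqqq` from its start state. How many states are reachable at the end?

3

Start: {5}
read p: {3}
read q: {2, 3}
read p: {0, 3, 5}
read q: {1, 2, 3, 4}
read q: {0, 2, 3}
read q: {0, 2, 3}
read q: {0, 2, 3}
read q: {0, 2, 3}
Final reachable set {0, 2, 3} has 3 states.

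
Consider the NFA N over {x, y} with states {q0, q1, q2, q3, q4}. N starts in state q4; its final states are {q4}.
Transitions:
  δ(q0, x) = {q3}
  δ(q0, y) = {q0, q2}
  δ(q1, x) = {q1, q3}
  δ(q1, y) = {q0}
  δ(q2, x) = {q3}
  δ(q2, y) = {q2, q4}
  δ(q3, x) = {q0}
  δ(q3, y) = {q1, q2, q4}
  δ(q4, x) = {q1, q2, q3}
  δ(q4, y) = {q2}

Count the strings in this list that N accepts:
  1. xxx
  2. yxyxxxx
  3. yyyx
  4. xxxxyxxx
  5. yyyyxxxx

0

xxx: rejected
yxyxxxx: rejected
yyyx: rejected
xxxxyxxx: rejected
yyyyxxxx: rejected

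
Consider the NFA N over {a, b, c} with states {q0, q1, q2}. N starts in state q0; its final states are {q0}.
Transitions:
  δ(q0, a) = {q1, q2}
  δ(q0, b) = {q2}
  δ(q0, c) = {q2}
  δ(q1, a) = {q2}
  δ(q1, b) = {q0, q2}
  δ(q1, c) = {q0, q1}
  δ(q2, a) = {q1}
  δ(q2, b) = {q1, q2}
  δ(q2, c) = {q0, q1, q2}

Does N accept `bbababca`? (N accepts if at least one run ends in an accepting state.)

rejected

Start: {q0}
read b: {q2}
read b: {q1, q2}
read a: {q1, q2}
read b: {q0, q1, q2}
read a: {q1, q2}
read b: {q0, q1, q2}
read c: {q0, q1, q2}
read a: {q1, q2}
Reachable ∩ accepting = {} — empty.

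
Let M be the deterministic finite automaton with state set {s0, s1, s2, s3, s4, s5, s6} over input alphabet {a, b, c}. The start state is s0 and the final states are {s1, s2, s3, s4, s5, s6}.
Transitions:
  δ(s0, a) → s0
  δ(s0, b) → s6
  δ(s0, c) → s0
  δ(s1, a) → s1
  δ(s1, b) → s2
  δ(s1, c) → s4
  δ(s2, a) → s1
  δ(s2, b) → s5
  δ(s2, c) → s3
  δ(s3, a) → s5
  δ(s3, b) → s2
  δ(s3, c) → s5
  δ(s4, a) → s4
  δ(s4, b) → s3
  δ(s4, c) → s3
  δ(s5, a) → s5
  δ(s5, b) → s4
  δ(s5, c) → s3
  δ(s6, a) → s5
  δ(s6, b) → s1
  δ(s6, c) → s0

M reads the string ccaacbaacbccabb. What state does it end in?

s0 --c--> s0
s0 --c--> s0
s0 --a--> s0
s0 --a--> s0
s0 --c--> s0
s0 --b--> s6
s6 --a--> s5
s5 --a--> s5
s5 --c--> s3
s3 --b--> s2
s2 --c--> s3
s3 --c--> s5
s5 --a--> s5
s5 --b--> s4
s4 --b--> s3

s3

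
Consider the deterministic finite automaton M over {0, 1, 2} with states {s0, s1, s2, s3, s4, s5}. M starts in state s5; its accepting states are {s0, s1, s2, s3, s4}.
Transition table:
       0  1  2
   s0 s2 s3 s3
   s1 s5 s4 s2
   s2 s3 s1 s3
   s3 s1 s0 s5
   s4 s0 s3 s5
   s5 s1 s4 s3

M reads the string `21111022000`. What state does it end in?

s1

s5 --2--> s3
s3 --1--> s0
s0 --1--> s3
s3 --1--> s0
s0 --1--> s3
s3 --0--> s1
s1 --2--> s2
s2 --2--> s3
s3 --0--> s1
s1 --0--> s5
s5 --0--> s1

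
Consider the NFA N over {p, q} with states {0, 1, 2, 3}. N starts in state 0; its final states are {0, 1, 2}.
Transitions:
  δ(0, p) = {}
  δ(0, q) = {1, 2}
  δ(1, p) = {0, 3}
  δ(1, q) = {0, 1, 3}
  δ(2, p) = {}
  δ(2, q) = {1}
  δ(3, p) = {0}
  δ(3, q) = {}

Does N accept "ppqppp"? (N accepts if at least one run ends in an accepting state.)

Start: {0}
read p: {}
The reachable set is empty and stays empty for the remaining 5 symbols.
Reachable ∩ accepting = {} — empty.

rejected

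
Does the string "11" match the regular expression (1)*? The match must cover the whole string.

Split into 2 pieces 1 · 1; each matches 1.

yes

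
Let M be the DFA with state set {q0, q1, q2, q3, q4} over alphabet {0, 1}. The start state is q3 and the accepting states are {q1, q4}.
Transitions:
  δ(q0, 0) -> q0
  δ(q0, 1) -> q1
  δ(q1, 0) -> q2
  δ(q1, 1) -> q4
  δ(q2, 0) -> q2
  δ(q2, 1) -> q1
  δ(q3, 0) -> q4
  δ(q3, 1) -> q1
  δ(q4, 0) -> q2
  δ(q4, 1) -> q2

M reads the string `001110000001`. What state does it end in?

q3 --0--> q4
q4 --0--> q2
q2 --1--> q1
q1 --1--> q4
q4 --1--> q2
q2 --0--> q2
q2 --0--> q2
q2 --0--> q2
q2 --0--> q2
q2 --0--> q2
q2 --0--> q2
q2 --1--> q1

q1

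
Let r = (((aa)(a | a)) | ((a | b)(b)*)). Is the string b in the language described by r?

The right alternative ((a|b)(b)*) matches b.

yes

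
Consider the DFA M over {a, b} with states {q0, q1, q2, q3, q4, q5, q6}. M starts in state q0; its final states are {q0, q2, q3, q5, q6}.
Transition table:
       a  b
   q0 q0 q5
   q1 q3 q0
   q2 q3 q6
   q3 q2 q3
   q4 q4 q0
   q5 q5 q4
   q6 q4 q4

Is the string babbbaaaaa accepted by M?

q0 --b--> q5
q5 --a--> q5
q5 --b--> q4
q4 --b--> q0
q0 --b--> q5
q5 --a--> q5
q5 --a--> q5
q5 --a--> q5
q5 --a--> q5
q5 --a--> q5
End in state q5, which is an accepting state.

accepted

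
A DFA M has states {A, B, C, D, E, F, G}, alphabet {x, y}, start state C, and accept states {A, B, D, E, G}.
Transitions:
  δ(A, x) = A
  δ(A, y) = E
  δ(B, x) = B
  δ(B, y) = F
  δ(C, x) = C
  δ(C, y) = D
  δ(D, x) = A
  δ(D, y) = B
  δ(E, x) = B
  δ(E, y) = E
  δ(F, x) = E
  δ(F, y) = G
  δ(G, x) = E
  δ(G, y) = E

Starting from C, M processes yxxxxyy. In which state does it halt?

C --y--> D
D --x--> A
A --x--> A
A --x--> A
A --x--> A
A --y--> E
E --y--> E

E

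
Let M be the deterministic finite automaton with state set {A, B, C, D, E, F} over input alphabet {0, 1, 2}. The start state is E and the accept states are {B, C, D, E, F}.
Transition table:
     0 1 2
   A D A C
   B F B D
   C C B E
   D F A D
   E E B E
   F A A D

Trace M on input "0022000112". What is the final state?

D

E --0--> E
E --0--> E
E --2--> E
E --2--> E
E --0--> E
E --0--> E
E --0--> E
E --1--> B
B --1--> B
B --2--> D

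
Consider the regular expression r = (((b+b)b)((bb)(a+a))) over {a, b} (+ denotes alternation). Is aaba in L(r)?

no

No split of aaba into u·v has ((b+b)b) matching u and ((bb)(a+a)) matching v.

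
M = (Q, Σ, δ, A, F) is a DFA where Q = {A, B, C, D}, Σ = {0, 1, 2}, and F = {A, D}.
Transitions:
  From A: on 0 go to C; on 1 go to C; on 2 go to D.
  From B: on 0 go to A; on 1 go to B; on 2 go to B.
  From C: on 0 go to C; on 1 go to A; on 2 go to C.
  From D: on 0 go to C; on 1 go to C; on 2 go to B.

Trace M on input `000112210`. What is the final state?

C

A --0--> C
C --0--> C
C --0--> C
C --1--> A
A --1--> C
C --2--> C
C --2--> C
C --1--> A
A --0--> C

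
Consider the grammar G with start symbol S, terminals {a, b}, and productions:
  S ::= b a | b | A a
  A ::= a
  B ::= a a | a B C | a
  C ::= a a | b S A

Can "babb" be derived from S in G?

no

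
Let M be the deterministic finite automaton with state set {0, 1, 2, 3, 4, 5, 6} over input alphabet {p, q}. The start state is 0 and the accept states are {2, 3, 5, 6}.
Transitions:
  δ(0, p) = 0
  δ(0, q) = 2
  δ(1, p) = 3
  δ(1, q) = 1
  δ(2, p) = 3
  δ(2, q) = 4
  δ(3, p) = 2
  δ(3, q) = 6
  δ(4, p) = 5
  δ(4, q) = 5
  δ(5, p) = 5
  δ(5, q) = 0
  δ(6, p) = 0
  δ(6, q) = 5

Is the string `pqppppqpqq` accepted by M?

0 --p--> 0
0 --q--> 2
2 --p--> 3
3 --p--> 2
2 --p--> 3
3 --p--> 2
2 --q--> 4
4 --p--> 5
5 --q--> 0
0 --q--> 2
End in state 2, which is an accepting state.

accepted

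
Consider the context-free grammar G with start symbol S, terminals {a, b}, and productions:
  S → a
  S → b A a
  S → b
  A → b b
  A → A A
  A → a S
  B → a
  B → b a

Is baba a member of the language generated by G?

yes

S ⇒ bAa ⇒ baSa ⇒ baba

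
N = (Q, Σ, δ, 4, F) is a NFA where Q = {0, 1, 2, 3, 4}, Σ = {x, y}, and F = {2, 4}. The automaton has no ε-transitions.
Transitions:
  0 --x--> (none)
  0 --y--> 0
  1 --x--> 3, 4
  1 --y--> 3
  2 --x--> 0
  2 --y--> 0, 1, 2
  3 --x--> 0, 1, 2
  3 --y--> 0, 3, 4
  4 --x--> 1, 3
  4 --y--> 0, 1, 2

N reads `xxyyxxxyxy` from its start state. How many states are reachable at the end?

5

Start: {4}
read x: {1, 3}
read x: {0, 1, 2, 3, 4}
read y: {0, 1, 2, 3, 4}
read y: {0, 1, 2, 3, 4}
read x: {0, 1, 2, 3, 4}
read x: {0, 1, 2, 3, 4}
read x: {0, 1, 2, 3, 4}
read y: {0, 1, 2, 3, 4}
read x: {0, 1, 2, 3, 4}
read y: {0, 1, 2, 3, 4}
Final reachable set {0, 1, 2, 3, 4} has 5 states.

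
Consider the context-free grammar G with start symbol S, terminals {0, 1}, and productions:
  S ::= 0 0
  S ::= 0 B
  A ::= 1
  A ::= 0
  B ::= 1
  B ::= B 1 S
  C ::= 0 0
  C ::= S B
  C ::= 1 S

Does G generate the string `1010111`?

no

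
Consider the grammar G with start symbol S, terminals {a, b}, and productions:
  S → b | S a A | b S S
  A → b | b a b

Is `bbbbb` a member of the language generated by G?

S ⇒ bSS ⇒ bbS ⇒ bbbSS ⇒ bbbbS ⇒ bbbbb

yes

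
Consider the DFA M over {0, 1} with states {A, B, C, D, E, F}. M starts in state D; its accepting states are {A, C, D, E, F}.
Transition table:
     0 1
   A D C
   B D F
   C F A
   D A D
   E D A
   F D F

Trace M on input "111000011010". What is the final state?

D --1--> D
D --1--> D
D --1--> D
D --0--> A
A --0--> D
D --0--> A
A --0--> D
D --1--> D
D --1--> D
D --0--> A
A --1--> C
C --0--> F

F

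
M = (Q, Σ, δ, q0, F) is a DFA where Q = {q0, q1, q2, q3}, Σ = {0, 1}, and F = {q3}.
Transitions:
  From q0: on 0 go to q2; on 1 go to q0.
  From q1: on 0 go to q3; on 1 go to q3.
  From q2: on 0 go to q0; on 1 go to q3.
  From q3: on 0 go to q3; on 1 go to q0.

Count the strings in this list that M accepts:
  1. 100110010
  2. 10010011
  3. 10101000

100110010: rejected
10010011: rejected
10101000: rejected

0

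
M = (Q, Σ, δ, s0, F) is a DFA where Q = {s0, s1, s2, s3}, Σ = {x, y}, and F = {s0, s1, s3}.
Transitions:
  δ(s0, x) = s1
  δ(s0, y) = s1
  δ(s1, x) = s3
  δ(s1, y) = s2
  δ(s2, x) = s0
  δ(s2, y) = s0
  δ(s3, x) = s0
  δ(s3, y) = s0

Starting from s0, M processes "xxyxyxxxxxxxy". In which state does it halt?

s1

s0 --x--> s1
s1 --x--> s3
s3 --y--> s0
s0 --x--> s1
s1 --y--> s2
s2 --x--> s0
s0 --x--> s1
s1 --x--> s3
s3 --x--> s0
s0 --x--> s1
s1 --x--> s3
s3 --x--> s0
s0 --y--> s1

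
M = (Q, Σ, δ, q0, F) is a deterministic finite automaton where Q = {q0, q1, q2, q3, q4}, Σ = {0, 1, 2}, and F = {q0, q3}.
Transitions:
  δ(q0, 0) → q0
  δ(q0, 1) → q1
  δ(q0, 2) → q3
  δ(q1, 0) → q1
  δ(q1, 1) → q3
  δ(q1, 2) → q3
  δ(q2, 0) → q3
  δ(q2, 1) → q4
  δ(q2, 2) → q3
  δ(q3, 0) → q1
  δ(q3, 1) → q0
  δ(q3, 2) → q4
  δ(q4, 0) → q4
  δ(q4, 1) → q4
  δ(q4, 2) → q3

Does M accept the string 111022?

q0 --1--> q1
q1 --1--> q3
q3 --1--> q0
q0 --0--> q0
q0 --2--> q3
q3 --2--> q4
End in state q4, which is not an accepting state.

rejected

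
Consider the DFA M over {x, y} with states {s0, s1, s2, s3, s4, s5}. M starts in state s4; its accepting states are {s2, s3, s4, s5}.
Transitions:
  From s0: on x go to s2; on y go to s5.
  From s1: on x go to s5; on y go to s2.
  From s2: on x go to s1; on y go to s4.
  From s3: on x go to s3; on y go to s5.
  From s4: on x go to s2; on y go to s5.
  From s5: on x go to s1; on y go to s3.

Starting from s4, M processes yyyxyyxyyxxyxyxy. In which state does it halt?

s4 --y--> s5
s5 --y--> s3
s3 --y--> s5
s5 --x--> s1
s1 --y--> s2
s2 --y--> s4
s4 --x--> s2
s2 --y--> s4
s4 --y--> s5
s5 --x--> s1
s1 --x--> s5
s5 --y--> s3
s3 --x--> s3
s3 --y--> s5
s5 --x--> s1
s1 --y--> s2

s2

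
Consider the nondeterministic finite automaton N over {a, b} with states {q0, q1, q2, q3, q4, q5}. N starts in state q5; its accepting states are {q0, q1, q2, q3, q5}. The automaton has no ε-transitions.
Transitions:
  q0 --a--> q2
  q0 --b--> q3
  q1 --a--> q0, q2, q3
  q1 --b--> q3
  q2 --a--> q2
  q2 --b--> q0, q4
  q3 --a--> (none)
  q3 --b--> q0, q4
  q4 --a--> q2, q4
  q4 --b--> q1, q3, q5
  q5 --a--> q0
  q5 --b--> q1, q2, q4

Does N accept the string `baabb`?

Start: {q5}
read b: {q1, q2, q4}
read a: {q0, q2, q3, q4}
read a: {q2, q4}
read b: {q0, q1, q3, q4, q5}
read b: {q0, q1, q2, q3, q4, q5}
Reachable ∩ accepting = {q0, q1, q2, q3, q5} — nonempty.

accepted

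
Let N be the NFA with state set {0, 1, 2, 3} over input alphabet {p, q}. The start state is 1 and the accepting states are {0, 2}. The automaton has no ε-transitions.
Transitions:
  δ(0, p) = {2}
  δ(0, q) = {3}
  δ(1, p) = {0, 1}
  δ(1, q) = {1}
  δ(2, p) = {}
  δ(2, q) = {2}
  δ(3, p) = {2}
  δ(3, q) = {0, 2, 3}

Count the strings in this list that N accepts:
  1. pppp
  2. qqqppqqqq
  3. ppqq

pppp: accepted
qqqppqqqq: accepted
ppqq: accepted

3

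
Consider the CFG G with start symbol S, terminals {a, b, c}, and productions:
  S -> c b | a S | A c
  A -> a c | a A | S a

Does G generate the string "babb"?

no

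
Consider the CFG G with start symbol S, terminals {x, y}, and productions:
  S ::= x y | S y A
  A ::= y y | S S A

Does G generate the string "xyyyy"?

yes

S ⇒ SyA ⇒ xyyA ⇒ xyyyy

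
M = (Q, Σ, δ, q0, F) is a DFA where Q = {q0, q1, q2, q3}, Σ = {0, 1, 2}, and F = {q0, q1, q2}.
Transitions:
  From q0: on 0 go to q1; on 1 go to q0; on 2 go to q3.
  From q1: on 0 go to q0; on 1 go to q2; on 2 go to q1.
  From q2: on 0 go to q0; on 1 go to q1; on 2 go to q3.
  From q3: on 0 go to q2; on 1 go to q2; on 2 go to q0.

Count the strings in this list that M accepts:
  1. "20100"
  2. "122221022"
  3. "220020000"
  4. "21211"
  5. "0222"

5

"20100": accepted
"122221022": accepted
"220020000": accepted
"21211": accepted
"0222": accepted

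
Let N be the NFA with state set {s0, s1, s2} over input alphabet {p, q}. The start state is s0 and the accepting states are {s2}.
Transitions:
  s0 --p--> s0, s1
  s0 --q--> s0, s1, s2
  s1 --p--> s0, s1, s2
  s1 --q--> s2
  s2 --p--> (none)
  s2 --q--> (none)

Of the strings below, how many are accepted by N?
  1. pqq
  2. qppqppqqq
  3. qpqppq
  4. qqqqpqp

4

pqq: accepted
qppqppqqq: accepted
qpqppq: accepted
qqqqpqp: accepted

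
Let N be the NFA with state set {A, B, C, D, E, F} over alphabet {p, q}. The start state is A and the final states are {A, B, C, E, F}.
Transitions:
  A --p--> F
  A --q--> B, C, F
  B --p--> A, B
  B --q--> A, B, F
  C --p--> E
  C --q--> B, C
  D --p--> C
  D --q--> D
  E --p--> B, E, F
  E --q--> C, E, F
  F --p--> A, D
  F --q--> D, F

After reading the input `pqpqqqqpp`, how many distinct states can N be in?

Start: {A}
read p: {F}
read q: {D, F}
read p: {A, C, D}
read q: {B, C, D, F}
read q: {A, B, C, D, F}
read q: {A, B, C, D, F}
read q: {A, B, C, D, F}
read p: {A, B, C, D, E, F}
read p: {A, B, C, D, E, F}
Final reachable set {A, B, C, D, E, F} has 6 states.

6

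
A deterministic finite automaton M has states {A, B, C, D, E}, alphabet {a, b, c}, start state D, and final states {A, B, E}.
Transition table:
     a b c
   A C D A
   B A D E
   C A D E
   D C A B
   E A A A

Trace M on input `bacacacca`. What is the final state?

C

D --b--> A
A --a--> C
C --c--> E
E --a--> A
A --c--> A
A --a--> C
C --c--> E
E --c--> A
A --a--> C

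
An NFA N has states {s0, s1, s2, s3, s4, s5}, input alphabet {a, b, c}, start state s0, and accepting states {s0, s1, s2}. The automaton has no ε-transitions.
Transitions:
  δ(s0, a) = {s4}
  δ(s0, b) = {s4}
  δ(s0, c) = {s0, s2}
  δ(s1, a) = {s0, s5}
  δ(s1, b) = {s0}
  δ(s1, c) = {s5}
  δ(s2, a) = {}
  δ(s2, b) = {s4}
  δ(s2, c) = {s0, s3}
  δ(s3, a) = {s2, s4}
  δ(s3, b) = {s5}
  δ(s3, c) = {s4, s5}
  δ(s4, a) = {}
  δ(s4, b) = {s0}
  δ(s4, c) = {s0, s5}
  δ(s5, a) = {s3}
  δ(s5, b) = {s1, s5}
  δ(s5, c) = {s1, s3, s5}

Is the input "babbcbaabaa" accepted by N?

rejected

Start: {s0}
read b: {s4}
read a: {}
The reachable set is empty and stays empty for the remaining 9 symbols.
Reachable ∩ accepting = {} — empty.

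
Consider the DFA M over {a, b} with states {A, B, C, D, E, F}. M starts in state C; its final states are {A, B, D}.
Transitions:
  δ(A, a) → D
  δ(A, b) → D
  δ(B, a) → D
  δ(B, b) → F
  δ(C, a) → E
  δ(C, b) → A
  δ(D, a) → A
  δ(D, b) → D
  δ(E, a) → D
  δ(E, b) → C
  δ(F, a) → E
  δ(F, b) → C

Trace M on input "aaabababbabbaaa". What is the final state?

A

C --a--> E
E --a--> D
D --a--> A
A --b--> D
D --a--> A
A --b--> D
D --a--> A
A --b--> D
D --b--> D
D --a--> A
A --b--> D
D --b--> D
D --a--> A
A --a--> D
D --a--> A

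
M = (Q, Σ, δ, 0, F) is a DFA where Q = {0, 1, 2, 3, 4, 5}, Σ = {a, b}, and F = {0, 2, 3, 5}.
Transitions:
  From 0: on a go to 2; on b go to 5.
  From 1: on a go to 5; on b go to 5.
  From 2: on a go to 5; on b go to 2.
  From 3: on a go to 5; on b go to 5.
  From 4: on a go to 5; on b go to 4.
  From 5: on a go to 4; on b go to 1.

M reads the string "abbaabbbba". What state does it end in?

5

0 --a--> 2
2 --b--> 2
2 --b--> 2
2 --a--> 5
5 --a--> 4
4 --b--> 4
4 --b--> 4
4 --b--> 4
4 --b--> 4
4 --a--> 5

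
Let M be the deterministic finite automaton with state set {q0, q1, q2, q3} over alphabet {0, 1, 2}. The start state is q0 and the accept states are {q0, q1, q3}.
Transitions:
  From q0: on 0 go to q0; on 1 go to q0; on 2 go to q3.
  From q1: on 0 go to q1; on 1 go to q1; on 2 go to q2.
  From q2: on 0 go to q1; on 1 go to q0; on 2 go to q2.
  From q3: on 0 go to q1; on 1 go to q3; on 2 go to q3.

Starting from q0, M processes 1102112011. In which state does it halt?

q1

q0 --1--> q0
q0 --1--> q0
q0 --0--> q0
q0 --2--> q3
q3 --1--> q3
q3 --1--> q3
q3 --2--> q3
q3 --0--> q1
q1 --1--> q1
q1 --1--> q1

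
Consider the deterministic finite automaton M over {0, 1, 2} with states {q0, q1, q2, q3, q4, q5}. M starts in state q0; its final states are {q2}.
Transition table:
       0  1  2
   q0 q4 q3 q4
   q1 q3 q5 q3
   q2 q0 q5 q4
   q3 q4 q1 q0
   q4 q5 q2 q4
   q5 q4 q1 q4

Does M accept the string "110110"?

q0 --1--> q3
q3 --1--> q1
q1 --0--> q3
q3 --1--> q1
q1 --1--> q5
q5 --0--> q4
End in state q4, which is not an accepting state.

rejected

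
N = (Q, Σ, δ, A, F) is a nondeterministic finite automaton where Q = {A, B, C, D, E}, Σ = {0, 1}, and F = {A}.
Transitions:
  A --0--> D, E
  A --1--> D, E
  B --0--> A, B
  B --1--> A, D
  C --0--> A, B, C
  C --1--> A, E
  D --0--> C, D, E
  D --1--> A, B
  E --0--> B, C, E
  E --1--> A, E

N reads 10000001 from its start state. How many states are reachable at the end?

4

Start: {A}
read 1: {D, E}
read 0: {B, C, D, E}
read 0: {A, B, C, D, E}
read 0: {A, B, C, D, E}
read 0: {A, B, C, D, E}
read 0: {A, B, C, D, E}
read 0: {A, B, C, D, E}
read 1: {A, B, D, E}
Final reachable set {A, B, D, E} has 4 states.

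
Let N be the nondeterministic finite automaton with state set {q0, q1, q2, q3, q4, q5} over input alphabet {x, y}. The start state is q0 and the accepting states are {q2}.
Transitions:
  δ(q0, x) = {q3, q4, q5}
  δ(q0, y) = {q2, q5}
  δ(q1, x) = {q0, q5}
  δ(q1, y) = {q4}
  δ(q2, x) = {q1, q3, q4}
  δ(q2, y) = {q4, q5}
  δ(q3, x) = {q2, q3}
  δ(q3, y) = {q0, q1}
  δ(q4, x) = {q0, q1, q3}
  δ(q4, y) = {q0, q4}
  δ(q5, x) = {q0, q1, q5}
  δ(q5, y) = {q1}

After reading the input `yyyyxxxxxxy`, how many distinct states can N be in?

5

Start: {q0}
read y: {q2, q5}
read y: {q1, q4, q5}
read y: {q0, q1, q4}
read y: {q0, q2, q4, q5}
read x: {q0, q1, q3, q4, q5}
read x: {q0, q1, q2, q3, q4, q5}
read x: {q0, q1, q2, q3, q4, q5}
read x: {q0, q1, q2, q3, q4, q5}
read x: {q0, q1, q2, q3, q4, q5}
read x: {q0, q1, q2, q3, q4, q5}
read y: {q0, q1, q2, q4, q5}
Final reachable set {q0, q1, q2, q4, q5} has 5 states.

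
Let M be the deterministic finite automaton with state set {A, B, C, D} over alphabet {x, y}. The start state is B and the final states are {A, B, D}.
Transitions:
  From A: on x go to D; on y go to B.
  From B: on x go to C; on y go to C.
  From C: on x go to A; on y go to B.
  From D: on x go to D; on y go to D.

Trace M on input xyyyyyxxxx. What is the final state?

D

B --x--> C
C --y--> B
B --y--> C
C --y--> B
B --y--> C
C --y--> B
B --x--> C
C --x--> A
A --x--> D
D --x--> D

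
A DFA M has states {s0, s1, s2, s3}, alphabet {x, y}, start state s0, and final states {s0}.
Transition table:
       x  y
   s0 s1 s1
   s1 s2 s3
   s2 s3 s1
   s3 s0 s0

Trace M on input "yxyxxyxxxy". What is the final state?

s0

s0 --y--> s1
s1 --x--> s2
s2 --y--> s1
s1 --x--> s2
s2 --x--> s3
s3 --y--> s0
s0 --x--> s1
s1 --x--> s2
s2 --x--> s3
s3 --y--> s0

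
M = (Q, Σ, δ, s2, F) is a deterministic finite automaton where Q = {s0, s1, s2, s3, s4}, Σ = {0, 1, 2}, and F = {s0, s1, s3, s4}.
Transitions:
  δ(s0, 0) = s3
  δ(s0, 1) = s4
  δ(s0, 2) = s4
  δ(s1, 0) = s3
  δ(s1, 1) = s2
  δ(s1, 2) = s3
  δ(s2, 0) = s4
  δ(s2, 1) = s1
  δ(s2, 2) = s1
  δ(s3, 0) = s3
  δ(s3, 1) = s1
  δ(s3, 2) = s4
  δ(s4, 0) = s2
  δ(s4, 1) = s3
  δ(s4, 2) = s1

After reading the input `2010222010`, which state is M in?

s3

s2 --2--> s1
s1 --0--> s3
s3 --1--> s1
s1 --0--> s3
s3 --2--> s4
s4 --2--> s1
s1 --2--> s3
s3 --0--> s3
s3 --1--> s1
s1 --0--> s3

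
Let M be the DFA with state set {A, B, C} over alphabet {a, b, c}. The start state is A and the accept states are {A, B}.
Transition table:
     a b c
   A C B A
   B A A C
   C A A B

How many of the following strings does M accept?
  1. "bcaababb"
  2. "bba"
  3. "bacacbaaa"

1

"bcaababb": accepted
"bba": rejected
"bacacbaaa": rejected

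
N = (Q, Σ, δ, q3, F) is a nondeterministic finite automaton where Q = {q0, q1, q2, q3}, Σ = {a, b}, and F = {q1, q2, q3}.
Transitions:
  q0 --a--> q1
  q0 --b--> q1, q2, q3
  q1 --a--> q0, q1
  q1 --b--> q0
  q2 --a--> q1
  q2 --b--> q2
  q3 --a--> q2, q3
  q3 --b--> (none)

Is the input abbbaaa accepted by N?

accepted

Start: {q3}
read a: {q2, q3}
read b: {q2}
read b: {q2}
read b: {q2}
read a: {q1}
read a: {q0, q1}
read a: {q0, q1}
Reachable ∩ accepting = {q1} — nonempty.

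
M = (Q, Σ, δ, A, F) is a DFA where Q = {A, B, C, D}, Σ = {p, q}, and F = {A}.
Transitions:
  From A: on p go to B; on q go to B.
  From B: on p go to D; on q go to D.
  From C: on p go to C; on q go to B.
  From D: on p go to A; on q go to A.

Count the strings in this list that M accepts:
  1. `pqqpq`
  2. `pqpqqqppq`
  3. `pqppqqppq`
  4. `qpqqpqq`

2

`pqqpq`: rejected
`pqpqqqppq`: accepted
`pqppqqppq`: accepted
`qpqqpqq`: rejected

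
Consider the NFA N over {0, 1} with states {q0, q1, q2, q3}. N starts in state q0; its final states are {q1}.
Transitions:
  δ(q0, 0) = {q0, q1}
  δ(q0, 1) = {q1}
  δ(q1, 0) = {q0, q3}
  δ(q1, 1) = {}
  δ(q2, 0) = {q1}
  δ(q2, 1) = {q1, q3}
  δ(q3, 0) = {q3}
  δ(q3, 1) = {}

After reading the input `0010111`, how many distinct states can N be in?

Start: {q0}
read 0: {q0, q1}
read 0: {q0, q1, q3}
read 1: {q1}
read 0: {q0, q3}
read 1: {q1}
read 1: {}
The reachable set is empty and stays empty for the remaining 1 symbol.
Final reachable set {} has 0 states.

0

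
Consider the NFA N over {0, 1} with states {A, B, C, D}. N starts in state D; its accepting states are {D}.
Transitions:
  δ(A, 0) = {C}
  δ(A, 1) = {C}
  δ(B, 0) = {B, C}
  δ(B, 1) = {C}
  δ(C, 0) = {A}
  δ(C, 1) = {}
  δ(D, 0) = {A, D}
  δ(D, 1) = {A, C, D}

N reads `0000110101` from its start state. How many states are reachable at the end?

3

Start: {D}
read 0: {A, D}
read 0: {A, C, D}
read 0: {A, C, D}
read 0: {A, C, D}
read 1: {A, C, D}
read 1: {A, C, D}
read 0: {A, C, D}
read 1: {A, C, D}
read 0: {A, C, D}
read 1: {A, C, D}
Final reachable set {A, C, D} has 3 states.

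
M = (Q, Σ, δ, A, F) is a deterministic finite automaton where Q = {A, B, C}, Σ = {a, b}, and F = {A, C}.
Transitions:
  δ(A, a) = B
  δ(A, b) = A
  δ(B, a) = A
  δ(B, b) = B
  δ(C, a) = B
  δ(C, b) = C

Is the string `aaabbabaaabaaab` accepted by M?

accepted

A --a--> B
B --a--> A
A --a--> B
B --b--> B
B --b--> B
B --a--> A
A --b--> A
A --a--> B
B --a--> A
A --a--> B
B --b--> B
B --a--> A
A --a--> B
B --a--> A
A --b--> A
End in state A, which is an accepting state.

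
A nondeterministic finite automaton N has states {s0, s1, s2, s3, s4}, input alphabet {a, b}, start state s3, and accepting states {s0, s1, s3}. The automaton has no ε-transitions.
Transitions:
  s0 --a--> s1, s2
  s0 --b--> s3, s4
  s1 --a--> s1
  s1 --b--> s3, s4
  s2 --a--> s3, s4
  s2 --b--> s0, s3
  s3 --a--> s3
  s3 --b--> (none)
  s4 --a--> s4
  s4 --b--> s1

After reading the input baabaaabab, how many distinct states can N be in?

0

Start: {s3}
read b: {}
The reachable set is empty and stays empty for the remaining 9 symbols.
Final reachable set {} has 0 states.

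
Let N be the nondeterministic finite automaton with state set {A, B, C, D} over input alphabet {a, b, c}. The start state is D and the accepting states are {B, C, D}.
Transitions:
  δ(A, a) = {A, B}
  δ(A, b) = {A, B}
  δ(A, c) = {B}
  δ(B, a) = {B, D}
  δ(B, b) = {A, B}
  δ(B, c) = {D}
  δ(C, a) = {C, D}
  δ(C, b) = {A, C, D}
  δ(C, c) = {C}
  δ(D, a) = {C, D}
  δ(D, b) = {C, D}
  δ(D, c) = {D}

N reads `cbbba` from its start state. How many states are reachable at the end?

Start: {D}
read c: {D}
read b: {C, D}
read b: {A, C, D}
read b: {A, B, C, D}
read a: {A, B, C, D}
Final reachable set {A, B, C, D} has 4 states.

4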